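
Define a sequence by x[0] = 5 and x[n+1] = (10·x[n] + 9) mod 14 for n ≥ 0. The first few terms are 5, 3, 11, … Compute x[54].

5

We have x[0] = 5, x[1] = 3, x[2] = 11, x[3] = 7, x[4] = 9, x[5] = 1, x[6] = 5.
Since x[6] = x[0] = 5, the sequence is periodic with period 6.
So x[54] = x[0 + ((54-0) mod 6)] = x[0] = 5.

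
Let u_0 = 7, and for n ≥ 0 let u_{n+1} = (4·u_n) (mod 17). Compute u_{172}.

Listing terms: u_0 = 7, u_1 = 11, u_2 = 10, u_3 = 6, u_4 = 7.
Since u_4 = u_0 = 7, the sequence is periodic with period 4.
(172 - 0) mod 4 = 0, so u_{172} = u_0 = 7.

7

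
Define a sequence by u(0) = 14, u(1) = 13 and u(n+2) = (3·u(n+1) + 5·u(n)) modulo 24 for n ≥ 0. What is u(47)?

Listing terms: u(0) = 14,  u(1) = 13,  u(2) = 13,  u(3) = 8,  u(4) = 17,  u(5) = 19,  u(6) = 22,  u(7) = 17,  u(8) = 17,  u(9) = 16,  u(10) = 13,  u(11) = 23,  u(12) = 14,  u(13) = 13.
Since (u(12), u(13)) = (u(0), u(1)) = (14, 13) (two consecutive terms determine the rest), the sequence is periodic with period 12.
So u(47) = u(0 + ((47-0) mod 12)) = u(11) = 23.

23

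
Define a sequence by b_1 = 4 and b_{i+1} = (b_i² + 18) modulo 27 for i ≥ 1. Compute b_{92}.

Computing terms: b_1 = 4,  b_2 = 7,  b_3 = 13,  b_4 = 25,  b_5 = 22,  b_6 = 16,  b_7 = 4.
Since b_7 = b_1 = 4, the sequence is periodic with period 6.
So b_{92} = b_{1 + ((92-1) mod 6)} = b_2 = 7.

7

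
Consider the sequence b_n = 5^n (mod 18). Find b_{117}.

Computing terms: b_0 = 1, b_1 = 5, b_2 = 7, b_3 = 17, b_4 = 13, b_5 = 11, b_6 = 1.
Since b_6 = b_0 = 1, the sequence is periodic with period 6.
(117 - 0) mod 6 = 3, so b_{117} = b_3 = 17.

17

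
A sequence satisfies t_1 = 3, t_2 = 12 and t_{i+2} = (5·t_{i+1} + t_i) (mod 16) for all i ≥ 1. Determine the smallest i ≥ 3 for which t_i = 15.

3

Listing terms: t_1 = 3, t_2 = 12, t_3 = 15, t_4 = 7, t_5 = 2, t_6 = 1, t_7 = 7, t_8 = 4, t_9 = 11, t_{10} = 11, t_{11} = 2, t_{12} = 5, t_{13} = 11, t_{14} = 12, t_{15} = 7, t_{16} = 15, t_{17} = 2, t_{18} = 9, t_{19} = 15, t_{20} = 4, t_{21} = 3, t_{22} = 3, t_{23} = 2, t_{24} = 13, t_{25} = 3, t_{26} = 12.
The sequence repeats with period 24.
The value 15 first appears (with i ≥ 3) at t_3.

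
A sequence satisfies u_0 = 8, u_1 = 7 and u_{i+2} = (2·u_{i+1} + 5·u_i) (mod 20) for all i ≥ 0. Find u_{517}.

We have u_0 = 8,  u_1 = 7,  u_2 = 14,  u_3 = 3,  u_4 = 16,  u_5 = 7,  u_6 = 14.
Since (u_5, u_6) = (u_1, u_2) = (7, 14) (two consecutive terms determine the rest), the sequence is eventually periodic: after a pre-period of length 1 it cycles with period 4.
For i ≥ 1, u_i depends only on (i - 1) mod 4. (517 - 1) mod 4 = 0, so u_{517} = u_1 = 7.

7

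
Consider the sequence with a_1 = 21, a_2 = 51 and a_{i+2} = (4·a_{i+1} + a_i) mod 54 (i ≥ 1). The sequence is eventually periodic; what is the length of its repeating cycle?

a_1 = 21; a_2 = 51; a_3 = 9; a_4 = 33; a_5 = 33; a_6 = 3; a_7 = 45; a_8 = 21; a_9 = 21; a_{10} = 51.
The sequence repeats with period 8.

8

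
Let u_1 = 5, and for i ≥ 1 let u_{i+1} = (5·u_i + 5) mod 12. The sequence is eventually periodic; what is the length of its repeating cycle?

We have u_1 = 5, u_2 = 6, u_3 = 11, u_4 = 0, u_5 = 5.
Since u_5 = u_1 = 5, the sequence is periodic with period 4.

4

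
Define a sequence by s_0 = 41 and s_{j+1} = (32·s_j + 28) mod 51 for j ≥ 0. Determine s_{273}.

Computing terms: s_0 = 41; s_1 = 14; s_2 = 17; s_3 = 11; s_4 = 23; s_5 = 50; s_6 = 47; s_7 = 2; s_8 = 41.
Since s_8 = s_0 = 41, the sequence is periodic with period 8.
(273 - 0) mod 8 = 1, so s_{273} = s_1 = 14.

14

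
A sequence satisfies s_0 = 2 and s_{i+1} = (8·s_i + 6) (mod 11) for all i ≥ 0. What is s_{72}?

6

We have s_0 = 2, s_1 = 0, s_2 = 6, s_3 = 10, s_4 = 9, s_5 = 1, s_6 = 3, s_7 = 8, s_8 = 4, s_9 = 5, s_{10} = 2.
Since s_{10} = s_0 = 2, the sequence is periodic with period 10.
(72 - 0) mod 10 = 2, so s_{72} = s_2 = 6.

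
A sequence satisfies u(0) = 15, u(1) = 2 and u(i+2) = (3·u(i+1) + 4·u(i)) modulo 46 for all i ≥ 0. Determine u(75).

Computing terms: u(0) = 15,  u(1) = 2,  u(2) = 20,  u(3) = 22,  u(4) = 8,  u(5) = 20,  u(6) = 0,  u(7) = 34,  u(8) = 10,  u(9) = 28,  u(10) = 32,  u(11) = 24,  u(12) = 16,  u(13) = 6,  u(14) = 36,  u(15) = 40,  u(16) = 34,  u(17) = 32,  u(18) = 2,  u(19) = 42,  u(20) = 42,  u(21) = 18,  u(22) = 38,  u(23) = 2,  u(24) = 20.
Since (u(23), u(24)) = (u(1), u(2)) = (2, 20) (two consecutive terms determine the rest), the sequence is eventually periodic: after a pre-period of length 1 it cycles with period 22.
For i ≥ 1, u(i) depends only on (i - 1) mod 22. (75 - 1) mod 22 = 8, so u(75) = u(9) = 28.

28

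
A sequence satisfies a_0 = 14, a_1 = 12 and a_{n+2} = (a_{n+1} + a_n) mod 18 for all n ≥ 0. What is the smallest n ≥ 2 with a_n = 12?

5

Listing terms: a_0 = 14,  a_1 = 12,  a_2 = 8,  a_3 = 2,  a_4 = 10,  a_5 = 12,  a_6 = 4,  a_7 = 16,  a_8 = 2,  a_9 = 0,  a_{10} = 2,  a_{11} = 2,  a_{12} = 4,  a_{13} = 6,  a_{14} = 10,  a_{15} = 16,  a_{16} = 8,  a_{17} = 6,  a_{18} = 14,  a_{19} = 2,  a_{20} = 16,  a_{21} = 0,  a_{22} = 16,  a_{23} = 16,  a_{24} = 14,  a_{25} = 12.
Since (a_{24}, a_{25}) = (a_0, a_1) = (14, 12) (two consecutive terms determine the rest), the sequence is periodic with period 24.
The value 12 first appears (with n ≥ 2) at a_5.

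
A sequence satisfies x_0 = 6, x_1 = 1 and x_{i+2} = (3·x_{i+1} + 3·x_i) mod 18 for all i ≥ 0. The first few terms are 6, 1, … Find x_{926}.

9

x_0 = 6,  x_1 = 1,  x_2 = 3,  x_3 = 12,  x_4 = 9,  x_5 = 9,  x_6 = 0,  x_7 = 9,  x_8 = 9.
Since (x_7, x_8) = (x_4, x_5) = (9, 9) (two consecutive terms determine the rest), the sequence is eventually periodic: after a pre-period of length 4 it cycles with period 3.
For i ≥ 4, x_i depends only on (i - 4) mod 3. (926 - 4) mod 3 = 1, so x_{926} = x_5 = 9.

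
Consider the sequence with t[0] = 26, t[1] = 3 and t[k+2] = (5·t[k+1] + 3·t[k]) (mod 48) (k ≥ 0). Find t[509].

27

Listing terms: t[0] = 26,  t[1] = 3,  t[2] = 45,  t[3] = 42,  t[4] = 9,  t[5] = 27,  t[6] = 18,  t[7] = 27,  t[8] = 45,  t[9] = 18,  t[10] = 33,  t[11] = 27,  t[12] = 42,  t[13] = 3,  t[14] = 45.
Since (t[13], t[14]) = (t[1], t[2]) = (3, 45) (two consecutive terms determine the rest), the sequence is eventually periodic: after a pre-period of length 1 it cycles with period 12.
For k ≥ 1, t[k] depends only on (k - 1) mod 12. (509 - 1) mod 12 = 4, so t[509] = t[5] = 27.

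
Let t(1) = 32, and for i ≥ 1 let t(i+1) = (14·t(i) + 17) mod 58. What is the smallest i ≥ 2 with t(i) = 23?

Listing terms: t(1) = 32,  t(2) = 1,  t(3) = 31,  t(4) = 45,  t(5) = 9,  t(6) = 27,  t(7) = 47,  t(8) = 37,  t(9) = 13,  t(10) = 25,  t(11) = 19,  t(12) = 51,  t(13) = 35,  t(14) = 43,  t(15) = 39,  t(16) = 41,  t(17) = 11,  t(18) = 55,  t(19) = 33,  t(20) = 15,  t(21) = 53,  t(22) = 5,  t(23) = 29,  t(24) = 17,  t(25) = 23,  t(26) = 49,  t(27) = 7,  t(28) = 57,  t(29) = 3,  t(30) = 1.
Since t(30) = t(2) = 1, the sequence is eventually periodic: after a pre-period of length 1 it cycles with period 28.
The value 23 first appears (with i ≥ 2) at t(25).

25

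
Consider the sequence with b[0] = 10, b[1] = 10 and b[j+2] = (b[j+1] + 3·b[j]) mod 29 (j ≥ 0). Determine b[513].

19

b[0] = 10; b[1] = 10; b[2] = 11; b[3] = 12; b[4] = 16; b[5] = 23; b[6] = 13; b[7] = 24; b[8] = 5; b[9] = 19; b[10] = 5; b[11] = 4; b[12] = 19; b[13] = 2; b[14] = 1; b[15] = 7; b[16] = 10; b[17] = 2; b[18] = 3; b[19] = 9; b[20] = 18; b[21] = 16; b[22] = 12; b[23] = 2; b[24] = 9; b[25] = 15; b[26] = 13; b[27] = 0; b[28] = 10; b[29] = 10.
Since (b[28], b[29]) = (b[0], b[1]) = (10, 10) (two consecutive terms determine the rest), the sequence is periodic with period 28.
(513 - 0) mod 28 = 9, so b[513] = b[9] = 19.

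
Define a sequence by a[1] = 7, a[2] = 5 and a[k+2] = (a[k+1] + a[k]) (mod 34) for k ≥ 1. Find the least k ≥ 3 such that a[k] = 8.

27

Computing terms: a[1] = 7,  a[2] = 5,  a[3] = 12,  a[4] = 17,  a[5] = 29,  a[6] = 12,  a[7] = 7,  a[8] = 19,  a[9] = 26,  a[10] = 11,  a[11] = 3,  a[12] = 14,  a[13] = 17,  a[14] = 31,  a[15] = 14,  a[16] = 11,  a[17] = 25,  a[18] = 2,  a[19] = 27,  a[20] = 29,  a[21] = 22,  a[22] = 17,  a[23] = 5,  a[24] = 22,  a[25] = 27,  a[26] = 15,  a[27] = 8,  a[28] = 23,  a[29] = 31,  a[30] = 20,  a[31] = 17,  a[32] = 3,  a[33] = 20,  a[34] = 23,  a[35] = 9,  a[36] = 32,  a[37] = 7,  a[38] = 5.
Since (a[37], a[38]) = (a[1], a[2]) = (7, 5) (two consecutive terms determine the rest), the sequence is periodic with period 36.
The value 8 first appears (with k ≥ 3) at a[27].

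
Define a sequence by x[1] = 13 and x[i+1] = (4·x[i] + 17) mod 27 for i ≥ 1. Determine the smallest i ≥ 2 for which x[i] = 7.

Listing terms: x[1] = 13; x[2] = 15; x[3] = 23; x[4] = 1; x[5] = 21; x[6] = 20; x[7] = 16; x[8] = 0; x[9] = 17; x[10] = 4; x[11] = 6; x[12] = 14; x[13] = 19; x[14] = 12; x[15] = 11; x[16] = 7; x[17] = 18; x[18] = 8; x[19] = 22; x[20] = 24; x[21] = 5; x[22] = 10; x[23] = 3; x[24] = 2; x[25] = 25; x[26] = 9; x[27] = 26; x[28] = 13.
The sequence repeats with period 27.
The value 7 first appears (with i ≥ 2) at x[16].

16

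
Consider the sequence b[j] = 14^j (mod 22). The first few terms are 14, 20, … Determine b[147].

b[1] = 14, b[2] = 20, b[3] = 16, b[4] = 4, b[5] = 12, b[6] = 14.
Since b[6] = b[1] = 14, the sequence is periodic with period 5.
(147 - 1) mod 5 = 1, so b[147] = b[2] = 20.

20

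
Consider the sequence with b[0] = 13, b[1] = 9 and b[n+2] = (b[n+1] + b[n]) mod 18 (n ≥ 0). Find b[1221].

Computing terms: b[0] = 13, b[1] = 9, b[2] = 4, b[3] = 13, b[4] = 17, b[5] = 12, b[6] = 11, b[7] = 5, b[8] = 16, b[9] = 3, b[10] = 1, b[11] = 4, b[12] = 5, b[13] = 9, b[14] = 14, b[15] = 5, b[16] = 1, b[17] = 6, b[18] = 7, b[19] = 13, b[20] = 2, b[21] = 15, b[22] = 17, b[23] = 14, b[24] = 13, b[25] = 9.
Since (b[24], b[25]) = (b[0], b[1]) = (13, 9) (two consecutive terms determine the rest), the sequence is periodic with period 24.
So b[1221] = b[0 + ((1221-0) mod 24)] = b[21] = 15.

15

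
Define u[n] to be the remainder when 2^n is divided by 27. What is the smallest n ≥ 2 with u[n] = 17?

We have u[1] = 2, u[2] = 4, u[3] = 8, u[4] = 16, u[5] = 5, u[6] = 10, u[7] = 20, u[8] = 13, u[9] = 26, u[10] = 25, u[11] = 23, u[12] = 19, u[13] = 11, u[14] = 22, u[15] = 17, u[16] = 7, u[17] = 14, u[18] = 1, u[19] = 2.
Since u[19] = u[1] = 2, the sequence is periodic with period 18.
The value 17 first appears (with n ≥ 2) at u[15].

15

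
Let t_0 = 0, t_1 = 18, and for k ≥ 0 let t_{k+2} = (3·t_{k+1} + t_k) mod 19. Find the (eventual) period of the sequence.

40

Listing terms: t_0 = 0,  t_1 = 18,  t_2 = 16,  t_3 = 9,  t_4 = 5,  t_5 = 5,  t_6 = 1,  t_7 = 8,  t_8 = 6,  t_9 = 7,  t_{10} = 8,  t_{11} = 12,  t_{12} = 6,  t_{13} = 11,  t_{14} = 1,  t_{15} = 14,  t_{16} = 5,  t_{17} = 10,  t_{18} = 16,  t_{19} = 1,  t_{20} = 0,  t_{21} = 1,  t_{22} = 3,  t_{23} = 10,  t_{24} = 14,  t_{25} = 14,  t_{26} = 18,  t_{27} = 11,  t_{28} = 13,  t_{29} = 12,  t_{30} = 11,  t_{31} = 7,  t_{32} = 13,  t_{33} = 8,  t_{34} = 18,  t_{35} = 5,  t_{36} = 14,  t_{37} = 9,  t_{38} = 3,  t_{39} = 18,  t_{40} = 0,  t_{41} = 18.
Since (t_{40}, t_{41}) = (t_0, t_1) = (0, 18) (two consecutive terms determine the rest), the sequence is periodic with period 40.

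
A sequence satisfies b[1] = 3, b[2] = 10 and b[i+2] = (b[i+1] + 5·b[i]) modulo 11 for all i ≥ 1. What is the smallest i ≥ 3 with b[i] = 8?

b[1] = 3, b[2] = 10, b[3] = 3, b[4] = 9, b[5] = 2, b[6] = 3, b[7] = 2, b[8] = 6, b[9] = 5, b[10] = 2, b[11] = 5, b[12] = 4, b[13] = 7, b[14] = 5, b[15] = 7, b[16] = 10, b[17] = 1, b[18] = 7, b[19] = 1, b[20] = 3, b[21] = 8, b[22] = 1, b[23] = 8, b[24] = 2, b[25] = 9, b[26] = 8, b[27] = 9, b[28] = 5, b[29] = 6, b[30] = 9, b[31] = 6, b[32] = 7, b[33] = 4, b[34] = 6, b[35] = 4, b[36] = 1, b[37] = 10, b[38] = 4, b[39] = 10, b[40] = 8, b[41] = 3, b[42] = 10.
Since (b[41], b[42]) = (b[1], b[2]) = (3, 10) (two consecutive terms determine the rest), the sequence is periodic with period 40.
The value 8 first appears (with i ≥ 3) at b[21].

21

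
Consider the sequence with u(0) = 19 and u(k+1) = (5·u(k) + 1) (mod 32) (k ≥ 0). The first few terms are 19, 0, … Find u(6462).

21

u(0) = 19,  u(1) = 0,  u(2) = 1,  u(3) = 6,  u(4) = 31,  u(5) = 28,  u(6) = 13,  u(7) = 2,  u(8) = 11,  u(9) = 24,  u(10) = 25,  u(11) = 30,  u(12) = 23,  u(13) = 20,  u(14) = 5,  u(15) = 26,  u(16) = 3,  u(17) = 16,  u(18) = 17,  u(19) = 22,  u(20) = 15,  u(21) = 12,  u(22) = 29,  u(23) = 18,  u(24) = 27,  u(25) = 8,  u(26) = 9,  u(27) = 14,  u(28) = 7,  u(29) = 4,  u(30) = 21,  u(31) = 10,  u(32) = 19.
Since u(32) = u(0) = 19, the sequence is periodic with period 32.
(6462 - 0) mod 32 = 30, so u(6462) = u(30) = 21.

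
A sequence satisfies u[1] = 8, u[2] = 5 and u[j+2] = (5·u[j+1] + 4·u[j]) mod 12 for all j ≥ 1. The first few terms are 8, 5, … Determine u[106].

We have u[1] = 8, u[2] = 5, u[3] = 9, u[4] = 5, u[5] = 1, u[6] = 1, u[7] = 9, u[8] = 1, u[9] = 5, u[10] = 5, u[11] = 9.
Since (u[10], u[11]) = (u[2], u[3]) = (5, 9) (two consecutive terms determine the rest), the sequence is eventually periodic: after a pre-period of length 1 it cycles with period 8.
For j ≥ 2, u[j] depends only on (j - 2) mod 8. (106 - 2) mod 8 = 0, so u[106] = u[2] = 5.

5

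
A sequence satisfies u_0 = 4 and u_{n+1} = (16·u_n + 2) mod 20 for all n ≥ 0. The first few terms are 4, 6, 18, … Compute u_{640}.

14

Computing terms: u_0 = 4; u_1 = 6; u_2 = 18; u_3 = 10; u_4 = 2; u_5 = 14; u_6 = 6.
Since u_6 = u_1 = 6, the sequence is eventually periodic: after a pre-period of length 1 it cycles with period 5.
For n ≥ 1, u_n depends only on (n - 1) mod 5. (640 - 1) mod 5 = 4, so u_{640} = u_5 = 14.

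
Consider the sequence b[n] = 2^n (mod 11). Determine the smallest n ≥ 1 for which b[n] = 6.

b[0] = 1,  b[1] = 2,  b[2] = 4,  b[3] = 8,  b[4] = 5,  b[5] = 10,  b[6] = 9,  b[7] = 7,  b[8] = 3,  b[9] = 6,  b[10] = 1.
Since b[10] = b[0] = 1, the sequence is periodic with period 10.
The value 6 first appears (with n ≥ 1) at b[9].

9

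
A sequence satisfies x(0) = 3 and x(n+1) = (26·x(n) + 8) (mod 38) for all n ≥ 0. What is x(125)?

2

We have x(0) = 3,  x(1) = 10,  x(2) = 2,  x(3) = 22,  x(4) = 10.
Since x(4) = x(1) = 10, the sequence is eventually periodic: after a pre-period of length 1 it cycles with period 3.
For n ≥ 1, x(n) depends only on (n - 1) mod 3. (125 - 1) mod 3 = 1, so x(125) = x(2) = 2.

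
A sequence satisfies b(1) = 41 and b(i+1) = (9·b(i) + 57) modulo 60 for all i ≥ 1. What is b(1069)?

Computing terms: b(1) = 41; b(2) = 6; b(3) = 51; b(4) = 36; b(5) = 21; b(6) = 6.
Since b(6) = b(2) = 6, the sequence is eventually periodic: after a pre-period of length 1 it cycles with period 4.
For i ≥ 2, b(i) depends only on (i - 2) mod 4. (1069 - 2) mod 4 = 3, so b(1069) = b(5) = 21.

21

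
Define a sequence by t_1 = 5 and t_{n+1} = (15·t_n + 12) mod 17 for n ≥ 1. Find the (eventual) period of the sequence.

8

Computing terms: t_1 = 5; t_2 = 2; t_3 = 8; t_4 = 13; t_5 = 3; t_6 = 6; t_7 = 0; t_8 = 12; t_9 = 5.
Since t_9 = t_1 = 5, the sequence is periodic with period 8.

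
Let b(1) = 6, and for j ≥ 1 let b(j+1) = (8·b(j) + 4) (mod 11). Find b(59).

Computing terms: b(1) = 6, b(2) = 8, b(3) = 2, b(4) = 9, b(5) = 10, b(6) = 7, b(7) = 5, b(8) = 0, b(9) = 4, b(10) = 3, b(11) = 6.
Since b(11) = b(1) = 6, the sequence is periodic with period 10.
So b(59) = b(1 + ((59-1) mod 10)) = b(9) = 4.

4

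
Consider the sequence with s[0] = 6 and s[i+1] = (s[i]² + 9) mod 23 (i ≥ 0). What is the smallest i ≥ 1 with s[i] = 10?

s[0] = 6; s[1] = 22; s[2] = 10; s[3] = 17; s[4] = 22.
Since s[4] = s[1] = 22, the sequence is eventually periodic: after a pre-period of length 1 it cycles with period 3.
The value 10 first appears (with i ≥ 1) at s[2].

2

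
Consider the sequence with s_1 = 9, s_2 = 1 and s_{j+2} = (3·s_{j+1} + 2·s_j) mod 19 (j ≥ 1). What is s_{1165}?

We have s_1 = 9, s_2 = 1, s_3 = 2, s_4 = 8, s_5 = 9, s_6 = 5, s_7 = 14, s_8 = 14, s_9 = 13, s_{10} = 10, s_{11} = 18, s_{12} = 17, s_{13} = 11, s_{14} = 10, s_{15} = 14, s_{16} = 5, s_{17} = 5, s_{18} = 6, s_{19} = 9, s_{20} = 1.
The sequence repeats with period 18.
(1165 - 1) mod 18 = 12, so s_{1165} = s_{13} = 11.

11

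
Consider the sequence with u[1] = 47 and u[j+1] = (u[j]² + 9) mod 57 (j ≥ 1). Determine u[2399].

Listing terms: u[1] = 47, u[2] = 52, u[3] = 34, u[4] = 25, u[5] = 7, u[6] = 1, u[7] = 10, u[8] = 52.
Since u[8] = u[2] = 52, the sequence is eventually periodic: after a pre-period of length 1 it cycles with period 6.
For j ≥ 2, u[j] depends only on (j - 2) mod 6. (2399 - 2) mod 6 = 3, so u[2399] = u[5] = 7.

7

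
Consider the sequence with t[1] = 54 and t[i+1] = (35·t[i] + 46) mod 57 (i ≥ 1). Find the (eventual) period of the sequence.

18

Listing terms: t[1] = 54; t[2] = 55; t[3] = 33; t[4] = 4; t[5] = 15; t[6] = 1; t[7] = 24; t[8] = 31; t[9] = 48; t[10] = 16; t[11] = 36; t[12] = 52; t[13] = 42; t[14] = 34; t[15] = 39; t[16] = 43; t[17] = 12; t[18] = 10; t[19] = 54.
The sequence repeats with period 18.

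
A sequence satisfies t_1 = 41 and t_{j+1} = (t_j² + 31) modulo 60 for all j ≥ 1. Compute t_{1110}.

We have t_1 = 41,  t_2 = 32,  t_3 = 35,  t_4 = 56,  t_5 = 47,  t_6 = 20,  t_7 = 11,  t_8 = 32.
Since t_8 = t_2 = 32, the sequence is eventually periodic: after a pre-period of length 1 it cycles with period 6.
For j ≥ 2, t_j depends only on (j - 2) mod 6. (1110 - 2) mod 6 = 4, so t_{1110} = t_6 = 20.

20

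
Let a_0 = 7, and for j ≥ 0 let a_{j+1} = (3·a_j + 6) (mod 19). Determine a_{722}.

11

We have a_0 = 7, a_1 = 8, a_2 = 11, a_3 = 1, a_4 = 9, a_5 = 14, a_6 = 10, a_7 = 17, a_8 = 0, a_9 = 6, a_{10} = 5, a_{11} = 2, a_{12} = 12, a_{13} = 4, a_{14} = 18, a_{15} = 3, a_{16} = 15, a_{17} = 13, a_{18} = 7.
Since a_{18} = a_0 = 7, the sequence is periodic with period 18.
So a_{722} = a_{0 + ((722-0) mod 18)} = a_2 = 11.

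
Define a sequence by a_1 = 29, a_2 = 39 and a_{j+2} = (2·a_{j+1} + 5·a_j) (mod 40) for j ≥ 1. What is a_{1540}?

We have a_1 = 29,  a_2 = 39,  a_3 = 23,  a_4 = 1,  a_5 = 37,  a_6 = 39,  a_7 = 23.
Since (a_6, a_7) = (a_2, a_3) = (39, 23) (two consecutive terms determine the rest), the sequence is eventually periodic: after a pre-period of length 1 it cycles with period 4.
For j ≥ 2, a_j depends only on (j - 2) mod 4. (1540 - 2) mod 4 = 2, so a_{1540} = a_4 = 1.

1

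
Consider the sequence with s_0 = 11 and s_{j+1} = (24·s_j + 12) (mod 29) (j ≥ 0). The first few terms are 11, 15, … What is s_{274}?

Computing terms: s_0 = 11,  s_1 = 15,  s_2 = 24,  s_3 = 8,  s_4 = 1,  s_5 = 7,  s_6 = 6,  s_7 = 11.
The sequence repeats with period 7.
(274 - 0) mod 7 = 1, so s_{274} = s_1 = 15.

15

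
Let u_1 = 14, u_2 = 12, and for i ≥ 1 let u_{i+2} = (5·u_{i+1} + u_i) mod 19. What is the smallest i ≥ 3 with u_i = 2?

4

Listing terms: u_1 = 14,  u_2 = 12,  u_3 = 17,  u_4 = 2,  u_5 = 8,  u_6 = 4,  u_7 = 9,  u_8 = 11,  u_9 = 7,  u_{10} = 8,  u_{11} = 9,  u_{12} = 15,  u_{13} = 8,  u_{14} = 17,  u_{15} = 17,  u_{16} = 7,  u_{17} = 14,  u_{18} = 1,  u_{19} = 0,  u_{20} = 1,  u_{21} = 5,  u_{22} = 7,  u_{23} = 2,  u_{24} = 17,  u_{25} = 11,  u_{26} = 15,  u_{27} = 10,  u_{28} = 8,  u_{29} = 12,  u_{30} = 11,  u_{31} = 10,  u_{32} = 4,  u_{33} = 11,  u_{34} = 2,  u_{35} = 2,  u_{36} = 12,  u_{37} = 5,  u_{38} = 18,  u_{39} = 0,  u_{40} = 18,  u_{41} = 14,  u_{42} = 12.
Since (u_{41}, u_{42}) = (u_1, u_2) = (14, 12) (two consecutive terms determine the rest), the sequence is periodic with period 40.
The value 2 first appears (with i ≥ 3) at u_4.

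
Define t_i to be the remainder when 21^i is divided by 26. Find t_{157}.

We have t_1 = 21, t_2 = 25, t_3 = 5, t_4 = 1, t_5 = 21.
Since t_5 = t_1 = 21, the sequence is periodic with period 4.
(157 - 1) mod 4 = 0, so t_{157} = t_1 = 21.

21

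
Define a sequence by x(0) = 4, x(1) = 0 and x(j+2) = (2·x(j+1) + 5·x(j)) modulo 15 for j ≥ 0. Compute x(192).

x(0) = 4; x(1) = 0; x(2) = 5; x(3) = 10; x(4) = 0; x(5) = 5.
Since (x(4), x(5)) = (x(1), x(2)) = (0, 5) (two consecutive terms determine the rest), the sequence is eventually periodic: after a pre-period of length 1 it cycles with period 3.
For j ≥ 1, x(j) depends only on (j - 1) mod 3. (192 - 1) mod 3 = 2, so x(192) = x(3) = 10.

10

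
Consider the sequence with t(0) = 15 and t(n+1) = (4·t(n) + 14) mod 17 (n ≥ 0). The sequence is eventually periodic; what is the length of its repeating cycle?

4

t(0) = 15,  t(1) = 6,  t(2) = 4,  t(3) = 13,  t(4) = 15.
The sequence repeats with period 4.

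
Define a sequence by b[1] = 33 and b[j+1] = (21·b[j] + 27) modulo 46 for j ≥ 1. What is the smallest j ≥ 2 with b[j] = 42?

8

Listing terms: b[1] = 33, b[2] = 30, b[3] = 13, b[4] = 24, b[5] = 25, b[6] = 0, b[7] = 27, b[8] = 42, b[9] = 35, b[10] = 26, b[11] = 21, b[12] = 8, b[13] = 11, b[14] = 28, b[15] = 17, b[16] = 16, b[17] = 41, b[18] = 14, b[19] = 45, b[20] = 6, b[21] = 15, b[22] = 20, b[23] = 33.
The sequence repeats with period 22.
The value 42 first appears (with j ≥ 2) at b[8].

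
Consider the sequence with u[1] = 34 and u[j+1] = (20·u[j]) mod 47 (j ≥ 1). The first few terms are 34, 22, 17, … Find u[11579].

Listing terms: u[1] = 34,  u[2] = 22,  u[3] = 17,  u[4] = 11,  u[5] = 32,  u[6] = 29,  u[7] = 16,  u[8] = 38,  u[9] = 8,  u[10] = 19,  u[11] = 4,  u[12] = 33,  u[13] = 2,  u[14] = 40,  u[15] = 1,  u[16] = 20,  u[17] = 24,  u[18] = 10,  u[19] = 12,  u[20] = 5,  u[21] = 6,  u[22] = 26,  u[23] = 3,  u[24] = 13,  u[25] = 25,  u[26] = 30,  u[27] = 36,  u[28] = 15,  u[29] = 18,  u[30] = 31,  u[31] = 9,  u[32] = 39,  u[33] = 28,  u[34] = 43,  u[35] = 14,  u[36] = 45,  u[37] = 7,  u[38] = 46,  u[39] = 27,  u[40] = 23,  u[41] = 37,  u[42] = 35,  u[43] = 42,  u[44] = 41,  u[45] = 21,  u[46] = 44,  u[47] = 34.
The sequence repeats with period 46.
(11579 - 1) mod 46 = 32, so u[11579] = u[33] = 28.

28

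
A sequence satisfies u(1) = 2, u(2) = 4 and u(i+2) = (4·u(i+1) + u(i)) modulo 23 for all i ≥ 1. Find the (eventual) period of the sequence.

16

We have u(1) = 2,  u(2) = 4,  u(3) = 18,  u(4) = 7,  u(5) = 0,  u(6) = 7,  u(7) = 5,  u(8) = 4,  u(9) = 21,  u(10) = 19,  u(11) = 5,  u(12) = 16,  u(13) = 0,  u(14) = 16,  u(15) = 18,  u(16) = 19,  u(17) = 2,  u(18) = 4.
The sequence repeats with period 16.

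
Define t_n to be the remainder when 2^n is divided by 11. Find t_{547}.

7

Listing terms: t_0 = 1, t_1 = 2, t_2 = 4, t_3 = 8, t_4 = 5, t_5 = 10, t_6 = 9, t_7 = 7, t_8 = 3, t_9 = 6, t_{10} = 1.
The sequence repeats with period 10.
(547 - 0) mod 10 = 7, so t_{547} = t_7 = 7.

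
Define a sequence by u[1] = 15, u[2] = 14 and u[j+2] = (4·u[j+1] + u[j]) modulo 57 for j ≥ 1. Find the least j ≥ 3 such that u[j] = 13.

4

Listing terms: u[1] = 15,  u[2] = 14,  u[3] = 14,  u[4] = 13,  u[5] = 9,  u[6] = 49,  u[7] = 34,  u[8] = 14,  u[9] = 33,  u[10] = 32,  u[11] = 47,  u[12] = 49,  u[13] = 15,  u[14] = 52,  u[15] = 52,  u[16] = 32,  u[17] = 9,  u[18] = 11,  u[19] = 53,  u[20] = 52,  u[21] = 33,  u[22] = 13,  u[23] = 28,  u[24] = 11,  u[25] = 15,  u[26] = 14.
The sequence repeats with period 24.
The value 13 first appears (with j ≥ 3) at u[4].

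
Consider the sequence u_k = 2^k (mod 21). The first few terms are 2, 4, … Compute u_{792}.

We have u_1 = 2,  u_2 = 4,  u_3 = 8,  u_4 = 16,  u_5 = 11,  u_6 = 1,  u_7 = 2.
Since u_7 = u_1 = 2, the sequence is periodic with period 6.
So u_{792} = u_{1 + ((792-1) mod 6)} = u_6 = 1.

1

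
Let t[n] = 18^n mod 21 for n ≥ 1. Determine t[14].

Listing terms: t[1] = 18,  t[2] = 9,  t[3] = 15,  t[4] = 18.
Since t[4] = t[1] = 18, the sequence is periodic with period 3.
So t[14] = t[1 + ((14-1) mod 3)] = t[2] = 9.

9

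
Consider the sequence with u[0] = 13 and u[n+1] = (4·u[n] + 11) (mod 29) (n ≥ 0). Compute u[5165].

15

Computing terms: u[0] = 13; u[1] = 5; u[2] = 2; u[3] = 19; u[4] = 0; u[5] = 11; u[6] = 26; u[7] = 28; u[8] = 7; u[9] = 10; u[10] = 22; u[11] = 12; u[12] = 1; u[13] = 15; u[14] = 13.
The sequence repeats with period 14.
(5165 - 0) mod 14 = 13, so u[5165] = u[13] = 15.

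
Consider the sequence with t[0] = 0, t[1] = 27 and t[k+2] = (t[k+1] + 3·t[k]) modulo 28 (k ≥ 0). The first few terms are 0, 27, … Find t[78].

16

t[0] = 0; t[1] = 27; t[2] = 27; t[3] = 24; t[4] = 21; t[5] = 9; t[6] = 16; t[7] = 15; t[8] = 7; t[9] = 24; t[10] = 17; t[11] = 5; t[12] = 0; t[13] = 15; t[14] = 15; t[15] = 4; t[16] = 21; t[17] = 5; t[18] = 12; t[19] = 27; t[20] = 7; t[21] = 4; t[22] = 25; t[23] = 9; t[24] = 0; t[25] = 27.
The sequence repeats with period 24.
(78 - 0) mod 24 = 6, so t[78] = t[6] = 16.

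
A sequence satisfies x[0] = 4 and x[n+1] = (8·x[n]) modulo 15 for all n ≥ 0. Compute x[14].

1

x[0] = 4,  x[1] = 2,  x[2] = 1,  x[3] = 8,  x[4] = 4.
Since x[4] = x[0] = 4, the sequence is periodic with period 4.
So x[14] = x[0 + ((14-0) mod 4)] = x[2] = 1.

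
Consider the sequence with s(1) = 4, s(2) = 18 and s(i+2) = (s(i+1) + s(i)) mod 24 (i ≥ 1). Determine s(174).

We have s(1) = 4; s(2) = 18; s(3) = 22; s(4) = 16; s(5) = 14; s(6) = 6; s(7) = 20; s(8) = 2; s(9) = 22; s(10) = 0; s(11) = 22; s(12) = 22; s(13) = 20; s(14) = 18; s(15) = 14; s(16) = 8; s(17) = 22; s(18) = 6; s(19) = 4; s(20) = 10; s(21) = 14; s(22) = 0; s(23) = 14; s(24) = 14; s(25) = 4; s(26) = 18.
Since (s(25), s(26)) = (s(1), s(2)) = (4, 18) (two consecutive terms determine the rest), the sequence is periodic with period 24.
(174 - 1) mod 24 = 5, so s(174) = s(6) = 6.

6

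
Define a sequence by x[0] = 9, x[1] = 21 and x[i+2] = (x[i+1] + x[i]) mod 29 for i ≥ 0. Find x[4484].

Listing terms: x[0] = 9; x[1] = 21; x[2] = 1; x[3] = 22; x[4] = 23; x[5] = 16; x[6] = 10; x[7] = 26; x[8] = 7; x[9] = 4; x[10] = 11; x[11] = 15; x[12] = 26; x[13] = 12; x[14] = 9; x[15] = 21.
Since (x[14], x[15]) = (x[0], x[1]) = (9, 21) (two consecutive terms determine the rest), the sequence is periodic with period 14.
So x[4484] = x[0 + ((4484-0) mod 14)] = x[4] = 23.

23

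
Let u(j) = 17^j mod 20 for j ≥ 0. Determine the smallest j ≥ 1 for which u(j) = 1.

Computing terms: u(0) = 1, u(1) = 17, u(2) = 9, u(3) = 13, u(4) = 1.
The sequence repeats with period 4.
The value 1 next appears (with j ≥ 1) at u(4).

4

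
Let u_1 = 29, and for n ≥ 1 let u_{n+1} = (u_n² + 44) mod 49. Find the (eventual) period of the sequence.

7

Computing terms: u_1 = 29,  u_2 = 3,  u_3 = 4,  u_4 = 11,  u_5 = 18,  u_6 = 25,  u_7 = 32,  u_8 = 39,  u_9 = 46,  u_{10} = 4.
Since u_{10} = u_3 = 4, the sequence is eventually periodic: after a pre-period of length 2 it cycles with period 7.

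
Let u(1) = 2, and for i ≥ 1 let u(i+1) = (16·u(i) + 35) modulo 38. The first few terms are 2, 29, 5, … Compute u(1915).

Computing terms: u(1) = 2; u(2) = 29; u(3) = 5; u(4) = 1; u(5) = 13; u(6) = 15; u(7) = 9; u(8) = 27; u(9) = 11; u(10) = 21; u(11) = 29.
Since u(11) = u(2) = 29, the sequence is eventually periodic: after a pre-period of length 1 it cycles with period 9.
For i ≥ 2, u(i) depends only on (i - 2) mod 9. (1915 - 2) mod 9 = 5, so u(1915) = u(7) = 9.

9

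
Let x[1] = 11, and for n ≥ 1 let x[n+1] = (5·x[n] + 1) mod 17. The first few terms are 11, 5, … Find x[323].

9

We have x[1] = 11,  x[2] = 5,  x[3] = 9,  x[4] = 12,  x[5] = 10,  x[6] = 0,  x[7] = 1,  x[8] = 6,  x[9] = 14,  x[10] = 3,  x[11] = 16,  x[12] = 13,  x[13] = 15,  x[14] = 8,  x[15] = 7,  x[16] = 2,  x[17] = 11.
Since x[17] = x[1] = 11, the sequence is periodic with period 16.
So x[323] = x[1 + ((323-1) mod 16)] = x[3] = 9.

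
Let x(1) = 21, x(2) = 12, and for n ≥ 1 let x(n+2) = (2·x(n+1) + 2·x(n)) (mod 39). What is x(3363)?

x(1) = 21, x(2) = 12, x(3) = 27, x(4) = 0, x(5) = 15, x(6) = 30, x(7) = 12, x(8) = 6, x(9) = 36, x(10) = 6, x(11) = 6, x(12) = 24, x(13) = 21, x(14) = 12.
Since (x(13), x(14)) = (x(1), x(2)) = (21, 12) (two consecutive terms determine the rest), the sequence is periodic with period 12.
So x(3363) = x(1 + ((3363-1) mod 12)) = x(3) = 27.

27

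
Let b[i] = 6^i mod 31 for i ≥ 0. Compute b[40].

We have b[0] = 1, b[1] = 6, b[2] = 5, b[3] = 30, b[4] = 25, b[5] = 26, b[6] = 1.
Since b[6] = b[0] = 1, the sequence is periodic with period 6.
So b[40] = b[0 + ((40-0) mod 6)] = b[4] = 25.

25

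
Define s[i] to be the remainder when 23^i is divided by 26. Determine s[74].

9

Computing terms: s[0] = 1,  s[1] = 23,  s[2] = 9,  s[3] = 25,  s[4] = 3,  s[5] = 17,  s[6] = 1.
The sequence repeats with period 6.
So s[74] = s[0 + ((74-0) mod 6)] = s[2] = 9.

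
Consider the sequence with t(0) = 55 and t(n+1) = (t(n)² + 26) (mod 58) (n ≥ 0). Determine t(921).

We have t(0) = 55,  t(1) = 35,  t(2) = 33,  t(3) = 13,  t(4) = 21,  t(5) = 3,  t(6) = 35.
Since t(6) = t(1) = 35, the sequence is eventually periodic: after a pre-period of length 1 it cycles with period 5.
For n ≥ 1, t(n) depends only on (n - 1) mod 5. (921 - 1) mod 5 = 0, so t(921) = t(1) = 35.

35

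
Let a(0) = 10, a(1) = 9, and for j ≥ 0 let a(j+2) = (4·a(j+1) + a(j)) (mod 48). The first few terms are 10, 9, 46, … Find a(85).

9

Listing terms: a(0) = 10, a(1) = 9, a(2) = 46, a(3) = 1, a(4) = 2, a(5) = 9, a(6) = 38, a(7) = 17, a(8) = 10, a(9) = 9.
The sequence repeats with period 8.
So a(85) = a(0 + ((85-0) mod 8)) = a(5) = 9.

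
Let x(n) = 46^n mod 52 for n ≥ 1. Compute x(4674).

12

We have x(1) = 46,  x(2) = 36,  x(3) = 44,  x(4) = 48,  x(5) = 24,  x(6) = 12,  x(7) = 32,  x(8) = 16,  x(9) = 8,  x(10) = 4,  x(11) = 28,  x(12) = 40,  x(13) = 20,  x(14) = 36.
Since x(14) = x(2) = 36, the sequence is eventually periodic: after a pre-period of length 1 it cycles with period 12.
For n ≥ 2, x(n) depends only on (n - 2) mod 12. (4674 - 2) mod 12 = 4, so x(4674) = x(6) = 12.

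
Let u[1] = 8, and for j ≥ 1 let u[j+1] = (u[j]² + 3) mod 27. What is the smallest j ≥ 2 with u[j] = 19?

7

We have u[1] = 8, u[2] = 13, u[3] = 10, u[4] = 22, u[5] = 1, u[6] = 4, u[7] = 19, u[8] = 13.
Since u[8] = u[2] = 13, the sequence is eventually periodic: after a pre-period of length 1 it cycles with period 6.
The value 19 first appears (with j ≥ 2) at u[7].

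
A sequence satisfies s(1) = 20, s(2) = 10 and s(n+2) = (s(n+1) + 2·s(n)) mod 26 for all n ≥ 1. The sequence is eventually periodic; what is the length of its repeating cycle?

Listing terms: s(1) = 20; s(2) = 10; s(3) = 24; s(4) = 18; s(5) = 14; s(6) = 24; s(7) = 0; s(8) = 22; s(9) = 22; s(10) = 14; s(11) = 6; s(12) = 8; s(13) = 20; s(14) = 10.
The sequence repeats with period 12.

12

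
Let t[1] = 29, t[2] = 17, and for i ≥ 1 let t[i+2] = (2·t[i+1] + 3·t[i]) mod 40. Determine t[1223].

1

Computing terms: t[1] = 29,  t[2] = 17,  t[3] = 1,  t[4] = 13,  t[5] = 29,  t[6] = 17.
Since (t[5], t[6]) = (t[1], t[2]) = (29, 17) (two consecutive terms determine the rest), the sequence is periodic with period 4.
(1223 - 1) mod 4 = 2, so t[1223] = t[3] = 1.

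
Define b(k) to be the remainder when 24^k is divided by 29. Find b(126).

1

Listing terms: b(0) = 1,  b(1) = 24,  b(2) = 25,  b(3) = 20,  b(4) = 16,  b(5) = 7,  b(6) = 23,  b(7) = 1.
The sequence repeats with period 7.
So b(126) = b(0 + ((126-0) mod 7)) = b(0) = 1.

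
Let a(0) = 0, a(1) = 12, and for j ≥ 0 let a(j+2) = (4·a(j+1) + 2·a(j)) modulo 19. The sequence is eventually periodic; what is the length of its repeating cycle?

9

We have a(0) = 0, a(1) = 12, a(2) = 10, a(3) = 7, a(4) = 10, a(5) = 16, a(6) = 8, a(7) = 7, a(8) = 6, a(9) = 0, a(10) = 12.
Since (a(9), a(10)) = (a(0), a(1)) = (0, 12) (two consecutive terms determine the rest), the sequence is periodic with period 9.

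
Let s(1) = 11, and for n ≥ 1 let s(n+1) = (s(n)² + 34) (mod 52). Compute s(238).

s(1) = 11, s(2) = 51, s(3) = 35, s(4) = 11.
The sequence repeats with period 3.
So s(238) = s(1 + ((238-1) mod 3)) = s(1) = 11.

11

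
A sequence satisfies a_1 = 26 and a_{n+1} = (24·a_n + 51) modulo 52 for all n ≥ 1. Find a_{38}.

51

a_1 = 26,  a_2 = 51,  a_3 = 27,  a_4 = 23,  a_5 = 31,  a_6 = 15,  a_7 = 47,  a_8 = 35,  a_9 = 7,  a_{10} = 11,  a_{11} = 3,  a_{12} = 19,  a_{13} = 39,  a_{14} = 51.
Since a_{14} = a_2 = 51, the sequence is eventually periodic: after a pre-period of length 1 it cycles with period 12.
For n ≥ 2, a_n depends only on (n - 2) mod 12. (38 - 2) mod 12 = 0, so a_{38} = a_2 = 51.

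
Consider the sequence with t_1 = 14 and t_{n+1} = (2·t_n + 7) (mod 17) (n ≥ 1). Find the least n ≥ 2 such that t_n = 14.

We have t_1 = 14,  t_2 = 1,  t_3 = 9,  t_4 = 8,  t_5 = 6,  t_6 = 2,  t_7 = 11,  t_8 = 12,  t_9 = 14.
The sequence repeats with period 8.
The value 14 next appears (with n ≥ 2) at t_9.

9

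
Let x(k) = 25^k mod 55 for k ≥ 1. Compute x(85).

45

Computing terms: x(1) = 25; x(2) = 20; x(3) = 5; x(4) = 15; x(5) = 45; x(6) = 25.
The sequence repeats with period 5.
So x(85) = x(1 + ((85-1) mod 5)) = x(5) = 45.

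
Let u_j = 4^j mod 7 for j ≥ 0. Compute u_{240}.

u_0 = 1,  u_1 = 4,  u_2 = 2,  u_3 = 1.
The sequence repeats with period 3.
(240 - 0) mod 3 = 0, so u_{240} = u_0 = 1.

1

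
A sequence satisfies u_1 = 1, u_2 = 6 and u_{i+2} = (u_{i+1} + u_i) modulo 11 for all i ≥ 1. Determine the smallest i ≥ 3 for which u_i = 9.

5

We have u_1 = 1; u_2 = 6; u_3 = 7; u_4 = 2; u_5 = 9; u_6 = 0; u_7 = 9; u_8 = 9; u_9 = 7; u_{10} = 5; u_{11} = 1; u_{12} = 6.
Since (u_{11}, u_{12}) = (u_1, u_2) = (1, 6) (two consecutive terms determine the rest), the sequence is periodic with period 10.
The value 9 first appears (with i ≥ 3) at u_5.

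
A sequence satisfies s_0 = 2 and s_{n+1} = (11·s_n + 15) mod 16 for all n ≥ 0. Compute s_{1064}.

2

Computing terms: s_0 = 2, s_1 = 5, s_2 = 6, s_3 = 1, s_4 = 10, s_5 = 13, s_6 = 14, s_7 = 9, s_8 = 2.
The sequence repeats with period 8.
(1064 - 0) mod 8 = 0, so s_{1064} = s_0 = 2.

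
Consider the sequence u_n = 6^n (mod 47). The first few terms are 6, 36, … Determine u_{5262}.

9

Listing terms: u_1 = 6, u_2 = 36, u_3 = 28, u_4 = 27, u_5 = 21, u_6 = 32, u_7 = 4, u_8 = 24, u_9 = 3, u_{10} = 18, u_{11} = 14, u_{12} = 37, u_{13} = 34, u_{14} = 16, u_{15} = 2, u_{16} = 12, u_{17} = 25, u_{18} = 9, u_{19} = 7, u_{20} = 42, u_{21} = 17, u_{22} = 8, u_{23} = 1, u_{24} = 6.
The sequence repeats with period 23.
So u_{5262} = u_{1 + ((5262-1) mod 23)} = u_{18} = 9.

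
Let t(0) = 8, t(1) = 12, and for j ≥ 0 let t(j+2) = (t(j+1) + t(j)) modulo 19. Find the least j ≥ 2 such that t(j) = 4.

We have t(0) = 8; t(1) = 12; t(2) = 1; t(3) = 13; t(4) = 14; t(5) = 8; t(6) = 3; t(7) = 11; t(8) = 14; t(9) = 6; t(10) = 1; t(11) = 7; t(12) = 8; t(13) = 15; t(14) = 4; t(15) = 0; t(16) = 4; t(17) = 4; t(18) = 8; t(19) = 12.
Since (t(18), t(19)) = (t(0), t(1)) = (8, 12) (two consecutive terms determine the rest), the sequence is periodic with period 18.
The value 4 first appears (with j ≥ 2) at t(14).

14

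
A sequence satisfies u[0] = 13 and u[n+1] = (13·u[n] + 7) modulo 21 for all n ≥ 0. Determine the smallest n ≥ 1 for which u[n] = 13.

We have u[0] = 13,  u[1] = 8,  u[2] = 6,  u[3] = 1,  u[4] = 20,  u[5] = 15,  u[6] = 13.
Since u[6] = u[0] = 13, the sequence is periodic with period 6.
The value 13 next appears (with n ≥ 1) at u[6].

6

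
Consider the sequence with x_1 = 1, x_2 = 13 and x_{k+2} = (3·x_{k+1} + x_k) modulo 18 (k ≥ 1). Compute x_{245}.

Listing terms: x_1 = 1, x_2 = 13, x_3 = 4, x_4 = 7, x_5 = 7, x_6 = 10, x_7 = 1, x_8 = 13.
Since (x_7, x_8) = (x_1, x_2) = (1, 13) (two consecutive terms determine the rest), the sequence is periodic with period 6.
(245 - 1) mod 6 = 4, so x_{245} = x_5 = 7.

7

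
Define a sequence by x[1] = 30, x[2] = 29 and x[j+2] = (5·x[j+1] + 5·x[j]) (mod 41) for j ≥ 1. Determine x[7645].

22

x[1] = 30,  x[2] = 29,  x[3] = 8,  x[4] = 21,  x[5] = 22,  x[6] = 10,  x[7] = 37,  x[8] = 30,  x[9] = 7,  x[10] = 21,  x[11] = 17,  x[12] = 26,  x[13] = 10,  x[14] = 16,  x[15] = 7,  x[16] = 33,  x[17] = 36,  x[18] = 17,  x[19] = 19,  x[20] = 16,  x[21] = 11,  x[22] = 12,  x[23] = 33,  x[24] = 20,  x[25] = 19,  x[26] = 31,  x[27] = 4,  x[28] = 11,  x[29] = 34,  x[30] = 20,  x[31] = 24,  x[32] = 15,  x[33] = 31,  x[34] = 25,  x[35] = 34,  x[36] = 8,  x[37] = 5,  x[38] = 24,  x[39] = 22,  x[40] = 25,  x[41] = 30,  x[42] = 29.
Since (x[41], x[42]) = (x[1], x[2]) = (30, 29) (two consecutive terms determine the rest), the sequence is periodic with period 40.
(7645 - 1) mod 40 = 4, so x[7645] = x[5] = 22.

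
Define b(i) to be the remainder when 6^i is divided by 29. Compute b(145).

Listing terms: b(0) = 1; b(1) = 6; b(2) = 7; b(3) = 13; b(4) = 20; b(5) = 4; b(6) = 24; b(7) = 28; b(8) = 23; b(9) = 22; b(10) = 16; b(11) = 9; b(12) = 25; b(13) = 5; b(14) = 1.
The sequence repeats with period 14.
(145 - 0) mod 14 = 5, so b(145) = b(5) = 4.

4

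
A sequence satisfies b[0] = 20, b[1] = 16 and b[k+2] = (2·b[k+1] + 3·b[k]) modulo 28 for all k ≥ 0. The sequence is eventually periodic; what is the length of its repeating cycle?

Listing terms: b[0] = 20; b[1] = 16; b[2] = 8; b[3] = 8; b[4] = 12; b[5] = 20; b[6] = 20; b[7] = 16.
Since (b[6], b[7]) = (b[0], b[1]) = (20, 16) (two consecutive terms determine the rest), the sequence is periodic with period 6.

6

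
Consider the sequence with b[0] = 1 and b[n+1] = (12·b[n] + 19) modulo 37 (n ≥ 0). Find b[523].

We have b[0] = 1; b[1] = 31; b[2] = 21; b[3] = 12; b[4] = 15; b[5] = 14; b[6] = 2; b[7] = 6; b[8] = 17; b[9] = 1.
Since b[9] = b[0] = 1, the sequence is periodic with period 9.
So b[523] = b[0 + ((523-0) mod 9)] = b[1] = 31.

31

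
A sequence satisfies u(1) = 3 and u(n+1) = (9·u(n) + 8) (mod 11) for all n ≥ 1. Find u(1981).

3

Listing terms: u(1) = 3,  u(2) = 2,  u(3) = 4,  u(4) = 0,  u(5) = 8,  u(6) = 3.
The sequence repeats with period 5.
So u(1981) = u(1 + ((1981-1) mod 5)) = u(1) = 3.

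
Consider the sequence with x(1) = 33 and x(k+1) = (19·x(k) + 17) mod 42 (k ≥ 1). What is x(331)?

x(1) = 33,  x(2) = 14,  x(3) = 31,  x(4) = 18,  x(5) = 23,  x(6) = 34,  x(7) = 33.
The sequence repeats with period 6.
(331 - 1) mod 6 = 0, so x(331) = x(1) = 33.

33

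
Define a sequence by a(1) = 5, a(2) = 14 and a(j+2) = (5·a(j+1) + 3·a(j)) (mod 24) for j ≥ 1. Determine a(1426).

11

a(1) = 5,  a(2) = 14,  a(3) = 13,  a(4) = 11,  a(5) = 22,  a(6) = 23,  a(7) = 13,  a(8) = 14,  a(9) = 13.
Since (a(8), a(9)) = (a(2), a(3)) = (14, 13) (two consecutive terms determine the rest), the sequence is eventually periodic: after a pre-period of length 1 it cycles with period 6.
For j ≥ 2, a(j) depends only on (j - 2) mod 6. (1426 - 2) mod 6 = 2, so a(1426) = a(4) = 11.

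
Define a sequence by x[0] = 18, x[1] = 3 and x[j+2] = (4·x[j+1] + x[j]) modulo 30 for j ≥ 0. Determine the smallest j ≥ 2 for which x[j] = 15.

Listing terms: x[0] = 18,  x[1] = 3,  x[2] = 0,  x[3] = 3,  x[4] = 12,  x[5] = 21,  x[6] = 6,  x[7] = 15,  x[8] = 6,  x[9] = 9,  x[10] = 12,  x[11] = 27,  x[12] = 0,  x[13] = 27,  x[14] = 18,  x[15] = 9,  x[16] = 24,  x[17] = 15,  x[18] = 24,  x[19] = 21,  x[20] = 18,  x[21] = 3.
The sequence repeats with period 20.
The value 15 first appears (with j ≥ 2) at x[7].

7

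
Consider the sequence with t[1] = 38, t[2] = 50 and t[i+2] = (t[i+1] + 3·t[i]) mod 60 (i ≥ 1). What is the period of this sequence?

24

We have t[1] = 38, t[2] = 50, t[3] = 44, t[4] = 14, t[5] = 26, t[6] = 8, t[7] = 26, t[8] = 50, t[9] = 8, t[10] = 38, t[11] = 2, t[12] = 56, t[13] = 2, t[14] = 50, t[15] = 56, t[16] = 26, t[17] = 14, t[18] = 32, t[19] = 14, t[20] = 50, t[21] = 32, t[22] = 2, t[23] = 38, t[24] = 44, t[25] = 38, t[26] = 50.
The sequence repeats with period 24.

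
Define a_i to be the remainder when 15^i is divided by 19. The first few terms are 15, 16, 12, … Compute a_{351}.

We have a_1 = 15, a_2 = 16, a_3 = 12, a_4 = 9, a_5 = 2, a_6 = 11, a_7 = 13, a_8 = 5, a_9 = 18, a_{10} = 4, a_{11} = 3, a_{12} = 7, a_{13} = 10, a_{14} = 17, a_{15} = 8, a_{16} = 6, a_{17} = 14, a_{18} = 1, a_{19} = 15.
Since a_{19} = a_1 = 15, the sequence is periodic with period 18.
So a_{351} = a_{1 + ((351-1) mod 18)} = a_9 = 18.

18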